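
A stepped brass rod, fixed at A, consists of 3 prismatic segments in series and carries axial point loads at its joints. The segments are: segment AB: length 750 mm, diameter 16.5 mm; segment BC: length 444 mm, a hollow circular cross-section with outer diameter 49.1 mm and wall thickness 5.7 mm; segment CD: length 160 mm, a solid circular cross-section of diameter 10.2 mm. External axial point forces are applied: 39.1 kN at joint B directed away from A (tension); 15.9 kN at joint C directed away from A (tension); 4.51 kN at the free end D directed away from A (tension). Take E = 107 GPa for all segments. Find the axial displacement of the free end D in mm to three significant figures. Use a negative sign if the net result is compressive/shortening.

2.14 mm

Internal axial forces (sectioning from the free end, tension +): N_CD = 4.51 kN, N_BC = 20.41 kN, N_AB = 59.51 kN.
A_AB = 213.8 mm².
A_BC = 777.2 mm².
A_CD = 81.71 mm².
δ_AB = 59510·750/(213.8·107000) = 1.951 mm
δ_BC = 20410·444/(777.2·107000) = 0.109 mm
δ_CD = 4510·160/(81.71·107000) = 0.08253 mm
δ = Σδ_i = 2.142 mm.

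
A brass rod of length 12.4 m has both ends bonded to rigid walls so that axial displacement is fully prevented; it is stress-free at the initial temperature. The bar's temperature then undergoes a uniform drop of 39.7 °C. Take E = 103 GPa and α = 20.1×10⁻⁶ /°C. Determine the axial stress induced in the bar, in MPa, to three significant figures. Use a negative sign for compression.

82.2 MPa

Free thermal expansion αLΔT = 20.1e-6 · 12400 · -39.7 = -9.895 mm.
The walls impose strain ε = −(-9.895)/12400 = 7.9797e-04; σ = Eε = 103000 · 7.9797e-04 = 82.19 MPa.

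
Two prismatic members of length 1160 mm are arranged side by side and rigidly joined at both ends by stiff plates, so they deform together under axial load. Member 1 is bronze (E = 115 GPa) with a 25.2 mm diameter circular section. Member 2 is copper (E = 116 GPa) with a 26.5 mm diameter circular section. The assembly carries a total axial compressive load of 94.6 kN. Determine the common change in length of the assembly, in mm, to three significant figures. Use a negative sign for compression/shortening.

-0.904 mm

A_1 = 498.8 mm².
A_2 = 551.5 mm².
Equal strain + equilibrium ⇒ each member carries load in proportion to AE: A₁E₁ = 57360000 N, A₂E₂ = 63980000 N, ΣAE = 121300000 N.
δ = PL/ΣAE = -94600·1160/121300000 = -0.9044 mm.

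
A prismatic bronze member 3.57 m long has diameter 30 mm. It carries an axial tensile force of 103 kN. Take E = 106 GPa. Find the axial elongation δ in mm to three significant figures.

A = 706.9 mm².
δ_mech = NL/(AE) = 103000·3570/(706.9·106000) = 4.908 mm.

4.91 mm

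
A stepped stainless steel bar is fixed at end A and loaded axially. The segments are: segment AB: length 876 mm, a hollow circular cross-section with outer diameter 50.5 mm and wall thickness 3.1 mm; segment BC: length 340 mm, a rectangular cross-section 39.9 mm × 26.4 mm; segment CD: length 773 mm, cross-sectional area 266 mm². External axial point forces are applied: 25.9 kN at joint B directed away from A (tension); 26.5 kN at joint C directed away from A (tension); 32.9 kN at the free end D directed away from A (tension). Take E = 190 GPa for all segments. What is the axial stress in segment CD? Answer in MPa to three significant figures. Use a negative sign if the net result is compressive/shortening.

Internal axial forces (sectioning from the free end, tension +): N_CD = 32.9 kN, N_BC = 59.4 kN, N_AB = 85.3 kN.
σ_CD = N_CD/A_CD = 32900/266 = 123.7 MPa.

124 MPa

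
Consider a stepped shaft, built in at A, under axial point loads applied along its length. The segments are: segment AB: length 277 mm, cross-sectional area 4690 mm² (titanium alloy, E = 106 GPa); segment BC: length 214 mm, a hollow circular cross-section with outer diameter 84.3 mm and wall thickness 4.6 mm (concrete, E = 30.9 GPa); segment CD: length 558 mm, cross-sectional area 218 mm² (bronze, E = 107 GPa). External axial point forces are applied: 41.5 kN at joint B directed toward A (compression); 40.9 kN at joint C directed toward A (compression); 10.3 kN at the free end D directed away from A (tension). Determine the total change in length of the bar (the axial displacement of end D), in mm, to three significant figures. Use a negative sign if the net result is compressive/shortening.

Internal axial forces (sectioning from the free end, tension +): N_CD = 10.3 kN, N_BC = -30.6 kN, N_AB = -72.1 kN.
A_BC = 1152 mm².
δ_AB = -72100·277/(4690·106000) = -0.04017 mm
δ_BC = -30600·214/(1152·30900) = -0.184 mm
δ_CD = 10300·558/(218·107000) = 0.2464 mm
δ = Σδ_i = 0.02222 mm.

0.0222 mm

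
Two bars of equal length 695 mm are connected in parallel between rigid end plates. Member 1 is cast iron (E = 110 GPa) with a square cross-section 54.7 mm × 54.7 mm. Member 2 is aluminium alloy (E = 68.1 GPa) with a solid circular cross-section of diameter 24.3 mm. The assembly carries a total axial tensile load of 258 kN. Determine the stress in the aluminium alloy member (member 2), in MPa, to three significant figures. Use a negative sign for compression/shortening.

48.7 MPa

A_1 = 2992 mm².
A_2 = 463.8 mm².
Equal strain + equilibrium ⇒ each member carries load in proportion to AE: A₁E₁ = 329100000 N, A₂E₂ = 31580000 N, ΣAE = 360700000 N.
σ₂ = P·E₂/ΣAE = 258000·68100/360700000 = 48.71 MPa.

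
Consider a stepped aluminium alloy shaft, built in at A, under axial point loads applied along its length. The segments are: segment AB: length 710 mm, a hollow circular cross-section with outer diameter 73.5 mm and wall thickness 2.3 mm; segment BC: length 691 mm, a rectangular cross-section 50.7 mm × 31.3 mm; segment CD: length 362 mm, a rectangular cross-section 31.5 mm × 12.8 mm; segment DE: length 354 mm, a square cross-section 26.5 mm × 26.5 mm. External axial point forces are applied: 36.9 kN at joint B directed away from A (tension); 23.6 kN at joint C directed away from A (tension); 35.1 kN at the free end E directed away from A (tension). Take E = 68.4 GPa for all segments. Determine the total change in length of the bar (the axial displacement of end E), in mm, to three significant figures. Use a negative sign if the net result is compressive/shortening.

Internal axial forces (sectioning from the free end, tension +): N_DE = 35.1 kN, N_CD = 35.1 kN, N_BC = 58.7 kN, N_AB = 95.6 kN.
A_AB = 514.5 mm².
A_BC = 1587 mm².
A_CD = 403.2 mm².
A_DE = 702.2 mm².
δ_AB = 95600·710/(514.5·68400) = 1.929 mm
δ_BC = 58700·691/(1587·68400) = 0.3737 mm
δ_CD = 35100·362/(403.2·68400) = 0.4607 mm
δ_DE = 35100·354/(702.2·68400) = 0.2587 mm
δ = Σδ_i = 3.022 mm.

3.02 mm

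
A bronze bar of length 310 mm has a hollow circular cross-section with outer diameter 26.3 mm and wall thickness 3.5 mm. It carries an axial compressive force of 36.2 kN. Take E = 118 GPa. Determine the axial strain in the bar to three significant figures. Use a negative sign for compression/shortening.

A = 250.7 mm².
σ = N/A = -144.4 MPa; ε = σ/E = -144.4/118000 = -1.224e-03.

-0.00122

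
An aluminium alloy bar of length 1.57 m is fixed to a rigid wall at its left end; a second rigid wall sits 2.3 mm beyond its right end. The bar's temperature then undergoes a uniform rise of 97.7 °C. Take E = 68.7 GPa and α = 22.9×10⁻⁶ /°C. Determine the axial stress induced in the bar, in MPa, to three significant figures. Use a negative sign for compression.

Free thermal expansion αLΔT = 22.9e-6 · 1570 · 97.7 = 3.513 mm.
The walls engage after the gap closes; constrained expansion = 3.513 − 2.3 = 1.213 mm.
The walls impose strain ε = −(1.213)/1570 = -7.7236e-04; σ = Eε = 68700 · -7.7236e-04 = -53.06 MPa.

-53.1 MPa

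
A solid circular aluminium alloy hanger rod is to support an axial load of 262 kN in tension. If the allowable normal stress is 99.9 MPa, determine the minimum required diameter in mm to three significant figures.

57.8 mm

Required area A ≥ P/σ_allow = 262000/99.9 = 2623 mm².
For a solid circular section, d ≥ √(4A/π) = 57.79 mm.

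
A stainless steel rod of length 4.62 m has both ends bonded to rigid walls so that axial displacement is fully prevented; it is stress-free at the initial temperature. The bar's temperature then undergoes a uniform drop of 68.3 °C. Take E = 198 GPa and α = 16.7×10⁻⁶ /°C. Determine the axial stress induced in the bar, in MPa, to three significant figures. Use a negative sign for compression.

226 MPa

Free thermal expansion αLΔT = 16.7e-6 · 4620 · -68.3 = -5.27 mm.
The walls impose strain ε = −(-5.27)/4620 = 1.1406e-03; σ = Eε = 198000 · 1.1406e-03 = 225.8 MPa.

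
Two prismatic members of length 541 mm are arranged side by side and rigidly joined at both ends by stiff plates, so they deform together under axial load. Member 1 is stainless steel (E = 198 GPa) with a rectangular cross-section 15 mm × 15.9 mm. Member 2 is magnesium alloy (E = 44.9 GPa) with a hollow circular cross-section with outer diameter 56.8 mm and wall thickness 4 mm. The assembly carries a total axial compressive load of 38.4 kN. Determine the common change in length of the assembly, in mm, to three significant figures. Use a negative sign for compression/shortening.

-0.270 mm

A_1 = 238.5 mm².
A_2 = 663.5 mm².
Equal strain + equilibrium ⇒ each member carries load in proportion to AE: A₁E₁ = 47220000 N, A₂E₂ = 29790000 N, ΣAE = 77010000 N.
δ = PL/ΣAE = -38400·541/77010000 = -0.2697 mm.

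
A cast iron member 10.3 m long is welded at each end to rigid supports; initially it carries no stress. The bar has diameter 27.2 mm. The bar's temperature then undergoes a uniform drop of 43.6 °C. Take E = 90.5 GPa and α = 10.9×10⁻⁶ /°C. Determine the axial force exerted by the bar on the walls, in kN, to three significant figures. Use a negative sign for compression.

25.0 kN

Free thermal expansion αLΔT = 10.9e-6 · 10300 · -43.6 = -4.895 mm.
The walls impose strain ε = −(-4.895)/10300 = 4.7524e-04; σ = Eε = 90500 · 4.7524e-04 = 43.01 MPa.
Wall reaction R = σ·A = 43.01·581.1 = 24990 N = 24.99 kN.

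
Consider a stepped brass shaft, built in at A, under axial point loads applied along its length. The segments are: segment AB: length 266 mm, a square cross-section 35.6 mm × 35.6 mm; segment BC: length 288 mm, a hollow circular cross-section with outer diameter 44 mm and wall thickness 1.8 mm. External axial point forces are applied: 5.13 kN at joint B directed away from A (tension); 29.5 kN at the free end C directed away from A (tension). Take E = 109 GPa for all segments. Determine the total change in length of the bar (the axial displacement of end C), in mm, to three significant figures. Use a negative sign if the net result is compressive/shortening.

0.393 mm

Internal axial forces (sectioning from the free end, tension +): N_BC = 29.5 kN, N_AB = 34.63 kN.
A_AB = 1267 mm².
A_BC = 238.6 mm².
δ_AB = 34630·266/(1267·109000) = 0.06668 mm
δ_BC = 29500·288/(238.6·109000) = 0.3266 mm
δ = Σδ_i = 0.3933 mm.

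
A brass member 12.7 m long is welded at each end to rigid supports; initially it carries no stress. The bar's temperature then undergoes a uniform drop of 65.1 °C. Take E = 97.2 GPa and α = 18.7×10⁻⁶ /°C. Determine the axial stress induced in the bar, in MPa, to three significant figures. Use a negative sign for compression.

118 MPa

Free thermal expansion αLΔT = 18.7e-6 · 12700 · -65.1 = -15.46 mm.
The walls impose strain ε = −(-15.46)/12700 = 1.2174e-03; σ = Eε = 97200 · 1.2174e-03 = 118.3 MPa.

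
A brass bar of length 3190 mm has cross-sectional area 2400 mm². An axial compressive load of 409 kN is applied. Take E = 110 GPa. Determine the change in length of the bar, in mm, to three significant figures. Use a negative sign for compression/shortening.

δ_mech = NL/(AE) = -409000·3190/(2400·110000) = -4.942 mm.

-4.94 mm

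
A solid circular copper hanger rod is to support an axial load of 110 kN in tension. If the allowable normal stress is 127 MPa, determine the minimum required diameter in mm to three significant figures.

Required area A ≥ P/σ_allow = 110000/127 = 866.1 mm².
For a solid circular section, d ≥ √(4A/π) = 33.21 mm.

33.2 mm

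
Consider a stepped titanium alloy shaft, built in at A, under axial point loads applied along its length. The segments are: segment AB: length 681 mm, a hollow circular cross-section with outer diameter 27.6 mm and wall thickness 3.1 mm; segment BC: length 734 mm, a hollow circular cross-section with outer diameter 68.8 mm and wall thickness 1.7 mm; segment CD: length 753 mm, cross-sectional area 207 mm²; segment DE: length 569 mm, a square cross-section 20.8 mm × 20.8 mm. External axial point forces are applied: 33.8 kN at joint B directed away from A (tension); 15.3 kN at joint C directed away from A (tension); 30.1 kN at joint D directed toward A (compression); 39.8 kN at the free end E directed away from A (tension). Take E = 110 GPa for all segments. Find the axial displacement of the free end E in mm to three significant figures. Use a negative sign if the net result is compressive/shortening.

Internal axial forces (sectioning from the free end, tension +): N_DE = 39.8 kN, N_CD = 9.7 kN, N_BC = 25 kN, N_AB = 58.8 kN.
A_AB = 238.6 mm².
A_BC = 358.4 mm².
A_DE = 432.6 mm².
δ_AB = 58800·681/(238.6·110000) = 1.526 mm
δ_BC = 25000·734/(358.4·110000) = 0.4655 mm
δ_CD = 9700·753/(207·110000) = 0.3208 mm
δ_DE = 39800·569/(432.6·110000) = 0.4759 mm
δ = Σδ_i = 2.788 mm.

2.79 mm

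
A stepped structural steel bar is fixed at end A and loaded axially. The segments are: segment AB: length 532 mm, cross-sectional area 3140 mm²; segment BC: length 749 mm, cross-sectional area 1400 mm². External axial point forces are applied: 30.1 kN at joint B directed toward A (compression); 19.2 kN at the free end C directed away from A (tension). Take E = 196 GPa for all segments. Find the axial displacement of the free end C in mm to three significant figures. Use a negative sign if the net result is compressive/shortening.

0.0430 mm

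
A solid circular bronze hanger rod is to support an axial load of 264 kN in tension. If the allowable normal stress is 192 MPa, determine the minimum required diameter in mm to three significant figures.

Required area A ≥ P/σ_allow = 264000/192 = 1375 mm².
For a solid circular section, d ≥ √(4A/π) = 41.84 mm.

41.8 mm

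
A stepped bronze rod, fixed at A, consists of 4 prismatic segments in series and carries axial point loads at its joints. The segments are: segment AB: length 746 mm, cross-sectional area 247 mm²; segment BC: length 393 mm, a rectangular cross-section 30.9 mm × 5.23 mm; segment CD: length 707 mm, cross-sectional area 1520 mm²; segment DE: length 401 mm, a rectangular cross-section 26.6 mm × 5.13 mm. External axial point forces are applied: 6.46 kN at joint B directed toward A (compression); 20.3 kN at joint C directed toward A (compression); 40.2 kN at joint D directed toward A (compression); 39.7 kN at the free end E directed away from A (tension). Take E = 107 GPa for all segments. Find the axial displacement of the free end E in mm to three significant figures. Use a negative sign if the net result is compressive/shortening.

-0.154 mm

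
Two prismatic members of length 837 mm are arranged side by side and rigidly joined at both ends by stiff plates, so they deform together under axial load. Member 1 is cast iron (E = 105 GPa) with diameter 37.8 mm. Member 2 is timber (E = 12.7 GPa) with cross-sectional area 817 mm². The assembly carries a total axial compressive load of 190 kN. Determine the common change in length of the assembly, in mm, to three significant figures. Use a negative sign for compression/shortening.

-1.24 mm

A_1 = 1122 mm².
Equal strain + equilibrium ⇒ each member carries load in proportion to AE: A₁E₁ = 117800000 N, A₂E₂ = 10380000 N, ΣAE = 128200000 N.
δ = PL/ΣAE = -190000·837/128200000 = -1.24 mm.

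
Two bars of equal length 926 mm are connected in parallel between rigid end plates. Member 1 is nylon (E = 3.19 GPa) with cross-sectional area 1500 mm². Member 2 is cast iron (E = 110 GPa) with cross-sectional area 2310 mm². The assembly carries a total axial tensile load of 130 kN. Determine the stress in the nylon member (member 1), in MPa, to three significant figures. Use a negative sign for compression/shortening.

Equal strain + equilibrium ⇒ each member carries load in proportion to AE: A₁E₁ = 4785000 N, A₂E₂ = 254100000 N, ΣAE = 258900000 N.
σ₁ = P·E₁/ΣAE = 130000·3190/258900000 = 1.602 MPa.

1.60 MPa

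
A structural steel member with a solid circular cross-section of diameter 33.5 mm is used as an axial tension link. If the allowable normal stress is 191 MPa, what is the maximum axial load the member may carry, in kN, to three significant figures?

168 kN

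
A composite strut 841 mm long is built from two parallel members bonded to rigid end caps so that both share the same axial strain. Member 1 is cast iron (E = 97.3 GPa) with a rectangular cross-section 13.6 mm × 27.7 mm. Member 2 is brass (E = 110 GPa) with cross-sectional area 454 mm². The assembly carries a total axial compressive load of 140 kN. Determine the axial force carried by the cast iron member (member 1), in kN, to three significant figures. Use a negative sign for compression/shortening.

-59.3 kN

A_1 = 376.7 mm².
Equal strain + equilibrium ⇒ each member carries load in proportion to AE: A₁E₁ = 36650000 N, A₂E₂ = 49940000 N, ΣAE = 86590000 N.
F₁ = P·A₁E₁/ΣAE = -140000·36650000/86590000 = -59260 N.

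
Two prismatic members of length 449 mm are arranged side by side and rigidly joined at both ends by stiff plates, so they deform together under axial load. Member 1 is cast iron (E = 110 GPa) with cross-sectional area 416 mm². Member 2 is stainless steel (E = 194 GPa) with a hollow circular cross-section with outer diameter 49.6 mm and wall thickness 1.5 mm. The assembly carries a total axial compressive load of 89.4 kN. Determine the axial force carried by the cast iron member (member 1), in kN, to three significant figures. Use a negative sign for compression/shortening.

A_2 = 226.7 mm².
Equal strain + equilibrium ⇒ each member carries load in proportion to AE: A₁E₁ = 45760000 N, A₂E₂ = 43970000 N, ΣAE = 89730000 N.
F₁ = P·A₁E₁/ΣAE = -89400·45760000/89730000 = -45590 N.

-45.6 kN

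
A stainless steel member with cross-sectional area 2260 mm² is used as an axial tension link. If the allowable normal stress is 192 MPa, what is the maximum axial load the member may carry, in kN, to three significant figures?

434 kN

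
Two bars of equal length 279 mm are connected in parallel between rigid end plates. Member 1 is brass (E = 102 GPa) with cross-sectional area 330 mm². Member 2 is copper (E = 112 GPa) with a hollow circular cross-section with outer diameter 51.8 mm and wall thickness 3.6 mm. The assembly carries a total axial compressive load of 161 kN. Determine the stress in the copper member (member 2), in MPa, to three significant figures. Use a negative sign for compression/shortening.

-190 MPa

A_2 = 545.1 mm².
Equal strain + equilibrium ⇒ each member carries load in proportion to AE: A₁E₁ = 33660000 N, A₂E₂ = 61050000 N, ΣAE = 94710000 N.
σ₂ = P·E₂/ΣAE = -161000·112000/94710000 = -190.4 MPa.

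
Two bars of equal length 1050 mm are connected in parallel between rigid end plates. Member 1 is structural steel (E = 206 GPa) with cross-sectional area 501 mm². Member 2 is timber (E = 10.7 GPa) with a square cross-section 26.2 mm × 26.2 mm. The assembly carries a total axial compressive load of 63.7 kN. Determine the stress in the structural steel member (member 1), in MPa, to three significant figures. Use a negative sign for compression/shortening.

A_2 = 686.4 mm².
Equal strain + equilibrium ⇒ each member carries load in proportion to AE: A₁E₁ = 103200000 N, A₂E₂ = 7345000 N, ΣAE = 110600000 N.
σ₁ = P·E₁/ΣAE = -63700·206000/110600000 = -118.7 MPa.

-119 MPa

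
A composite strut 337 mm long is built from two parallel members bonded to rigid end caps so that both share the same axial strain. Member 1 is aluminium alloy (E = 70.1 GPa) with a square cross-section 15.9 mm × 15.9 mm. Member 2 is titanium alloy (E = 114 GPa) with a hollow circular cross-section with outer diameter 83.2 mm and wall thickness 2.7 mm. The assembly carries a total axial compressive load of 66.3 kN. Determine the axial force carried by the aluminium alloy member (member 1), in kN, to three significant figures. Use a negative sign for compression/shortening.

-12.3 kN

A_1 = 252.8 mm².
A_2 = 682.8 mm².
Equal strain + equilibrium ⇒ each member carries load in proportion to AE: A₁E₁ = 17720000 N, A₂E₂ = 77840000 N, ΣAE = 95560000 N.
F₁ = P·A₁E₁/ΣAE = -66300·17720000/95560000 = -12300 N.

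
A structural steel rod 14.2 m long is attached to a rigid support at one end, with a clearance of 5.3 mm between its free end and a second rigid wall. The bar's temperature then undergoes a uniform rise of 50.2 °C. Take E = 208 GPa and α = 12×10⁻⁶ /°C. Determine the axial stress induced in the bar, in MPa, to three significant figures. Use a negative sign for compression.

-47.7 MPa

Free thermal expansion αLΔT = 12e-6 · 14200 · 50.2 = 8.554 mm.
The walls engage after the gap closes; constrained expansion = 8.554 − 5.3 = 3.254 mm.
The walls impose strain ε = −(3.254)/14200 = -2.2916e-04; σ = Eε = 208000 · -2.2916e-04 = -47.67 MPa.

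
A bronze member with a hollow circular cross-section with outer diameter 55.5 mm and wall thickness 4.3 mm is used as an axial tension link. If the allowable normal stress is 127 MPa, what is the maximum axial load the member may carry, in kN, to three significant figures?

87.8 kN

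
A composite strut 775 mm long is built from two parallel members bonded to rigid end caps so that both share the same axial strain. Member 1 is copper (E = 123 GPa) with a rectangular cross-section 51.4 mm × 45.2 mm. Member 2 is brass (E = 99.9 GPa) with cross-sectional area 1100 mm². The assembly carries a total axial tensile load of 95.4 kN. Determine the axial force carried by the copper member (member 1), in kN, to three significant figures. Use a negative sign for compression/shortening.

A_1 = 2323 mm².
Equal strain + equilibrium ⇒ each member carries load in proportion to AE: A₁E₁ = 285800000 N, A₂E₂ = 109900000 N, ΣAE = 395700000 N.
F₁ = P·A₁E₁/ΣAE = 95400·285800000/395700000 = 68900 N.

68.9 kN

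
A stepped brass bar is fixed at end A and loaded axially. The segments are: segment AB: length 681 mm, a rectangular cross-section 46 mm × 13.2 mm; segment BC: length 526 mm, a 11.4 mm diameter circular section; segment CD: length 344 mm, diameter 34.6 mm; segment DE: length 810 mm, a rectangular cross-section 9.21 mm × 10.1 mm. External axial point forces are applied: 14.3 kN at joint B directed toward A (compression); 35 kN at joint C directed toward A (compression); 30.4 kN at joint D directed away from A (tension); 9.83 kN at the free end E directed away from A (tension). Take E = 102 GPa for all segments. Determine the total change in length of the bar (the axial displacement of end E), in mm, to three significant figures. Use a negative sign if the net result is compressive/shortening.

1.15 mm

Internal axial forces (sectioning from the free end, tension +): N_DE = 9.83 kN, N_CD = 40.23 kN, N_BC = 5.23 kN, N_AB = -9.07 kN.
A_AB = 607.2 mm².
A_BC = 102.1 mm².
A_CD = 940.2 mm².
A_DE = 93.02 mm².
δ_AB = -9070·681/(607.2·102000) = -0.09973 mm
δ_BC = 5230·526/(102.1·102000) = 0.2642 mm
δ_CD = 40230·344/(940.2·102000) = 0.1443 mm
δ_DE = 9830·810/(93.02·102000) = 0.8392 mm
δ = Σδ_i = 1.148 mm.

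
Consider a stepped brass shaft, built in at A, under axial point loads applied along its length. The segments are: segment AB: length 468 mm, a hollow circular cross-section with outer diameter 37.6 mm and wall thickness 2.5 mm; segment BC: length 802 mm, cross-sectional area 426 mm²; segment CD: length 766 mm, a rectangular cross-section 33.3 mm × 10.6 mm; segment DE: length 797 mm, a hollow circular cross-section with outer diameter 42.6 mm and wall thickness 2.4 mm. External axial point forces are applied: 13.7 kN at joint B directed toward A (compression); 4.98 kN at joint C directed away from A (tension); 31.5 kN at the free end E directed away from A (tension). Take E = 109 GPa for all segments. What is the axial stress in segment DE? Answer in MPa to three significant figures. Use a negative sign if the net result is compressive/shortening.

Internal axial forces (sectioning from the free end, tension +): N_DE = 31.5 kN, N_CD = 31.5 kN, N_BC = 36.48 kN, N_AB = 22.78 kN.
A_DE = 303.1 mm².
σ_DE = N_DE/A_DE = 31500/303.1 = 103.9 MPa.

104 MPa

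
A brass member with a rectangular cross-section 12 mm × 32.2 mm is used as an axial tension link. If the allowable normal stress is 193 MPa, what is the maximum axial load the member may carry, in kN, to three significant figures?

A = 386.4 mm².
P_max = σ_allow · A = 193 · 386.4 = 74580 N = 74.58 kN.

74.6 kN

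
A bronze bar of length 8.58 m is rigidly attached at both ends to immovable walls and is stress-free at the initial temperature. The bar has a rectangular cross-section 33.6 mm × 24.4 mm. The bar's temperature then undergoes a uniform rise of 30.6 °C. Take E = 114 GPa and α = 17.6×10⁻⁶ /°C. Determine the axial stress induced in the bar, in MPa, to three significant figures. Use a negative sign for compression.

Free thermal expansion αLΔT = 17.6e-6 · 8580 · 30.6 = 4.621 mm.
The walls impose strain ε = −(4.621)/8580 = -5.3856e-04; σ = Eε = 114000 · -5.3856e-04 = -61.4 MPa.

-61.4 MPa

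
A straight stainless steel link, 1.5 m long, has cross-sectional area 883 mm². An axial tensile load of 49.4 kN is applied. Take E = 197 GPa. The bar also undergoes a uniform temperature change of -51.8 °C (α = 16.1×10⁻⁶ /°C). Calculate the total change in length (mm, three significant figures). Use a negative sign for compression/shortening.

δ_mech = NL/(AE) = 49400·1500/(883·197000) = 0.426 mm.
δ_thermal = αLΔT = 16.1e-6·1500·-51.8 = -1.251 mm.
δ = δ_mech + δ_thermal = -0.825 mm.

-0.825 mm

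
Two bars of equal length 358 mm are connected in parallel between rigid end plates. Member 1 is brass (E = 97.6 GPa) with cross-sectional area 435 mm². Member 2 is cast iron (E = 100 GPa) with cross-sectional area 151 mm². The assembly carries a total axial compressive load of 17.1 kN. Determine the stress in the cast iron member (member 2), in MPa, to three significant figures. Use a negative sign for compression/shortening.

-29.7 MPa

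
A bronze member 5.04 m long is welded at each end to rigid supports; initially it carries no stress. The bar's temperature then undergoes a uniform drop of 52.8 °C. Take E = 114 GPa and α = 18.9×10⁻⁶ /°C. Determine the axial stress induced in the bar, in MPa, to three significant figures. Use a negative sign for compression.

114 MPa

Free thermal expansion αLΔT = 18.9e-6 · 5040 · -52.8 = -5.03 mm.
The walls impose strain ε = −(-5.03)/5040 = 9.9792e-04; σ = Eε = 114000 · 9.9792e-04 = 113.8 MPa.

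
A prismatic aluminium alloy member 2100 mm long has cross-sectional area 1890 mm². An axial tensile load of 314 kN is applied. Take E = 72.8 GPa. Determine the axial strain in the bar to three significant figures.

σ = N/A = 166.1 MPa; ε = σ/E = 166.1/72800 = 2.282e-03.

0.00228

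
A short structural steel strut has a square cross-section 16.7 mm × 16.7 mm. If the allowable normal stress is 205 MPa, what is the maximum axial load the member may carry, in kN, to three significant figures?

57.2 kN

A = 278.9 mm².
P_max = σ_allow · A = 205 · 278.9 = 57170 N = 57.17 kN.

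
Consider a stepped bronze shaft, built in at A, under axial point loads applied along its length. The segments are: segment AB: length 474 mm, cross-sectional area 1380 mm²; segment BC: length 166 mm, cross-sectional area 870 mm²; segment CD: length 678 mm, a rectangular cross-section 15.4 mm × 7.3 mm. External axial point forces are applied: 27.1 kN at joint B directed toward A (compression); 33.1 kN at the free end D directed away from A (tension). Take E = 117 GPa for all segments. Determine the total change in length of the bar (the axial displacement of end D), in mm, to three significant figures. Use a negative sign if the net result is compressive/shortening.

1.78 mm

Internal axial forces (sectioning from the free end, tension +): N_CD = 33.1 kN, N_BC = 33.1 kN, N_AB = 6 kN.
A_CD = 112.4 mm².
δ_AB = 6000·474/(1380·117000) = 0.01761 mm
δ_BC = 33100·166/(870·117000) = 0.05398 mm
δ_CD = 33100·678/(112.4·117000) = 1.706 mm
δ = Σδ_i = 1.778 mm.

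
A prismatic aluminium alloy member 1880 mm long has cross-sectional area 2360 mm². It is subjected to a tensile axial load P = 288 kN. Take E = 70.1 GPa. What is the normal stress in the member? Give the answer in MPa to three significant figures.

σ = N/A = 288000/2360 = 122 MPa.

122 MPa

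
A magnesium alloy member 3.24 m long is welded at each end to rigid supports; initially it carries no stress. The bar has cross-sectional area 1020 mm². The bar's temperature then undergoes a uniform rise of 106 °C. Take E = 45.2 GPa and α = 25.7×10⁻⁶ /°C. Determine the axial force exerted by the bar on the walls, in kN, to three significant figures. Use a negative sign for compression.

Free thermal expansion αLΔT = 25.7e-6 · 3240 · 106 = 8.826 mm.
The walls impose strain ε = −(8.826)/3240 = -2.7242e-03; σ = Eε = 45200 · -2.7242e-03 = -123.1 MPa.
Wall reaction R = σ·A = -123.1·1020 = -125600 N = -125.6 kN.

-126 kN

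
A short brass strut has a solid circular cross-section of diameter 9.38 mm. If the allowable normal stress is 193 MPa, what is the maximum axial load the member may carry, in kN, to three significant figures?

13.3 kN

A = 69.1 mm².
P_max = σ_allow · A = 193 · 69.1 = 13340 N = 13.34 kN.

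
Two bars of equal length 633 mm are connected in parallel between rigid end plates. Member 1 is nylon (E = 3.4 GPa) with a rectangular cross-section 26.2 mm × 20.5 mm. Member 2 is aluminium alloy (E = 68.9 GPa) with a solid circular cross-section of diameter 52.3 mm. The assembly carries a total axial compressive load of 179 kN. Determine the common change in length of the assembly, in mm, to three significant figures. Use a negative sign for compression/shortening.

-0.756 mm

A_1 = 537.1 mm².
A_2 = 2148 mm².
Equal strain + equilibrium ⇒ each member carries load in proportion to AE: A₁E₁ = 1826000 N, A₂E₂ = 148000000 N, ΣAE = 149800000 N.
δ = PL/ΣAE = -179000·633/149800000 = -0.7562 mm.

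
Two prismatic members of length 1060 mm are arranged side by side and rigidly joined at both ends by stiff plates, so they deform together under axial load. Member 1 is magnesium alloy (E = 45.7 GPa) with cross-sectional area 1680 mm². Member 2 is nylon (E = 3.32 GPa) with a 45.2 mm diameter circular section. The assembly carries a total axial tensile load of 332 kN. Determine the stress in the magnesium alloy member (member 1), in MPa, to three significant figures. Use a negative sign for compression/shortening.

A_2 = 1605 mm².
Equal strain + equilibrium ⇒ each member carries load in proportion to AE: A₁E₁ = 76780000 N, A₂E₂ = 5327000 N, ΣAE = 82100000 N.
σ₁ = P·E₁/ΣAE = 332000·45700/82100000 = 184.8 MPa.

185 MPa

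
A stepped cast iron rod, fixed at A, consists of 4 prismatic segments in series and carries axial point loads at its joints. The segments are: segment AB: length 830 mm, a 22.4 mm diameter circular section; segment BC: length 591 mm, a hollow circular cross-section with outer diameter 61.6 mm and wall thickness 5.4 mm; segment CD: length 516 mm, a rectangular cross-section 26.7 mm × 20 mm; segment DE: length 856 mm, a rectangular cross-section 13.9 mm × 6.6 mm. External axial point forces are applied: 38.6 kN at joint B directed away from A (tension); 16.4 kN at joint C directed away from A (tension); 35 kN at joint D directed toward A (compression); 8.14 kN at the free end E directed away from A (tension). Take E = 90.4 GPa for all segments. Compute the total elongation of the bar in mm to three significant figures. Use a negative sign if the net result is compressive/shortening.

1.14 mm

Internal axial forces (sectioning from the free end, tension +): N_DE = 8.14 kN, N_CD = -26.86 kN, N_BC = -10.46 kN, N_AB = 28.14 kN.
A_AB = 394.1 mm².
A_BC = 953.4 mm².
A_CD = 534 mm².
A_DE = 91.74 mm².
δ_AB = 28140·830/(394.1·90400) = 0.6556 mm
δ_BC = -10460·591/(953.4·90400) = -0.07173 mm
δ_CD = -26860·516/(534·90400) = -0.2871 mm
δ_DE = 8140·856/(91.74·90400) = 0.8402 mm
δ = Σδ_i = 1.137 mm.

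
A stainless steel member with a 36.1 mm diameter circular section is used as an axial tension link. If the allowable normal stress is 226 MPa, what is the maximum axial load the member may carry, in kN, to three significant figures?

A = 1024 mm².
P_max = σ_allow · A = 226 · 1024 = 231300 N = 231.3 kN.

231 kN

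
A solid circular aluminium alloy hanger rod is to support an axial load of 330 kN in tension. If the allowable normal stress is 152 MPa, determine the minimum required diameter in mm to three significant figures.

52.6 mm

Required area A ≥ P/σ_allow = 330000/152 = 2171 mm².
For a solid circular section, d ≥ √(4A/π) = 52.58 mm.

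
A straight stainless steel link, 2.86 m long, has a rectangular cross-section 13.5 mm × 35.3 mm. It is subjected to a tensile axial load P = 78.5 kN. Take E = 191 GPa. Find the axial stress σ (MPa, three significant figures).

A = 476.5 mm².
σ = N/A = 78500/476.5 = 164.7 MPa.

165 MPa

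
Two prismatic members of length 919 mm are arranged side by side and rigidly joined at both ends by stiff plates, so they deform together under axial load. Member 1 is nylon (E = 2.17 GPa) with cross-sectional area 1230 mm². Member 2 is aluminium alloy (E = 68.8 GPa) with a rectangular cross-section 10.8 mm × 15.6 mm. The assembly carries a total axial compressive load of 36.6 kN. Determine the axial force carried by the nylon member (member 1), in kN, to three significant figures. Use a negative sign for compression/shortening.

A_2 = 168.5 mm².
Equal strain + equilibrium ⇒ each member carries load in proportion to AE: A₁E₁ = 2669000 N, A₂E₂ = 11590000 N, ΣAE = 14260000 N.
F₁ = P·A₁E₁/ΣAE = -36600·2669000/14260000 = -6850 N.

-6.85 kN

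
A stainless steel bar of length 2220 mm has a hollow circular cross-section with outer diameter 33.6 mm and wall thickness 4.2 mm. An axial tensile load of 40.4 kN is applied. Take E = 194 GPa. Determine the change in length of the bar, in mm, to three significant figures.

A = 387.9 mm².
δ_mech = NL/(AE) = 40400·2220/(387.9·194000) = 1.192 mm.

1.19 mm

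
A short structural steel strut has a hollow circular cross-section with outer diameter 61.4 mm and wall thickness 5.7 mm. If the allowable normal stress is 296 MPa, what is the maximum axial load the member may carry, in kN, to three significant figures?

A = 997.4 mm².
P_max = σ_allow · A = 296 · 997.4 = 295200 N = 295.2 kN.

295 kN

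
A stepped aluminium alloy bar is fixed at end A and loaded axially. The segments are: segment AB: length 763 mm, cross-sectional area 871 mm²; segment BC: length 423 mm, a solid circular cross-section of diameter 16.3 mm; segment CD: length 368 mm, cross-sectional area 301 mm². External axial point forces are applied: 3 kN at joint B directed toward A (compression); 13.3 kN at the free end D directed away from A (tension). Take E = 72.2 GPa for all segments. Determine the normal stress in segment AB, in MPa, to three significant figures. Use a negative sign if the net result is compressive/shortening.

11.8 MPa

Internal axial forces (sectioning from the free end, tension +): N_CD = 13.3 kN, N_BC = 13.3 kN, N_AB = 10.3 kN.
σ_AB = N_AB/A_AB = 10300/871 = 11.83 MPa.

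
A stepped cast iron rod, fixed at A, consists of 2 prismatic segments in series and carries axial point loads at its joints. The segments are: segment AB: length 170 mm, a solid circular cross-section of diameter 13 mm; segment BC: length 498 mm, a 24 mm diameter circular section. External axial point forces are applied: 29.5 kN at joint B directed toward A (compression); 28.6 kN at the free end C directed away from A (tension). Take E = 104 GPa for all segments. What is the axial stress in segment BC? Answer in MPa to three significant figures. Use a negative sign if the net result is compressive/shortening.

63.2 MPa

Internal axial forces (sectioning from the free end, tension +): N_BC = 28.6 kN, N_AB = -0.9 kN.
A_BC = 452.4 mm².
σ_BC = N_BC/A_BC = 28600/452.4 = 63.22 MPa.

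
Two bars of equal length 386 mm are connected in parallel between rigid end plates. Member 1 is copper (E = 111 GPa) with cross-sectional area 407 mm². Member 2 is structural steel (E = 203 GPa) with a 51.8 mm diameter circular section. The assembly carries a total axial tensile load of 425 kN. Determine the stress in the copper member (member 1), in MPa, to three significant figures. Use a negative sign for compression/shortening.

99.7 MPa

A_2 = 2107 mm².
Equal strain + equilibrium ⇒ each member carries load in proportion to AE: A₁E₁ = 45180000 N, A₂E₂ = 427800000 N, ΣAE = 473000000 N.
σ₁ = P·E₁/ΣAE = 425000·111000/473000000 = 99.74 MPa.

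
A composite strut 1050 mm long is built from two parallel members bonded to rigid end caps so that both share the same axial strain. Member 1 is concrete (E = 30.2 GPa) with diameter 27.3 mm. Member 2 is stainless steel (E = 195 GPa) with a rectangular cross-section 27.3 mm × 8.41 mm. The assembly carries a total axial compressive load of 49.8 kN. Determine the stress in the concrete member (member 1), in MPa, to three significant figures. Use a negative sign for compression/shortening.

-24.1 MPa

A_1 = 585.3 mm².
A_2 = 229.6 mm².
Equal strain + equilibrium ⇒ each member carries load in proportion to AE: A₁E₁ = 17680000 N, A₂E₂ = 44770000 N, ΣAE = 62450000 N.
σ₁ = P·E₁/ΣAE = -49800·30200/62450000 = -24.08 MPa.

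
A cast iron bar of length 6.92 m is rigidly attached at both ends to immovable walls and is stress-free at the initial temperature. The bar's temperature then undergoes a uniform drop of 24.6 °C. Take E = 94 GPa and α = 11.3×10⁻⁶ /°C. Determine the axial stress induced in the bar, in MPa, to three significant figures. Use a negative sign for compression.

Free thermal expansion αLΔT = 11.3e-6 · 6920 · -24.6 = -1.924 mm.
The walls impose strain ε = −(-1.924)/6920 = 2.7798e-04; σ = Eε = 94000 · 2.7798e-04 = 26.13 MPa.

26.1 MPa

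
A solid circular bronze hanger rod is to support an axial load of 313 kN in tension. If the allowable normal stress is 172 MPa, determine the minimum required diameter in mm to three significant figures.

Required area A ≥ P/σ_allow = 313000/172 = 1820 mm².
For a solid circular section, d ≥ √(4A/π) = 48.14 mm.

48.1 mm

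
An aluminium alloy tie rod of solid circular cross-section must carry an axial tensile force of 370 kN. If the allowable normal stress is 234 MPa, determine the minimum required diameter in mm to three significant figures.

Required area A ≥ P/σ_allow = 370000/234 = 1581 mm².
For a solid circular section, d ≥ √(4A/π) = 44.87 mm.

44.9 mm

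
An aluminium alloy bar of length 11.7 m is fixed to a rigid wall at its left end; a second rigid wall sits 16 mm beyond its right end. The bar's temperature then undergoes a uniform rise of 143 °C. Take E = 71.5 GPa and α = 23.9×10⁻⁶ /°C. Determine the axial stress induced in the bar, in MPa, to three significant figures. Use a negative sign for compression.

-147 MPa

Free thermal expansion αLΔT = 23.9e-6 · 11700 · 143 = 39.99 mm.
The walls engage after the gap closes; constrained expansion = 39.99 − 16 = 23.99 mm.
The walls impose strain ε = −(23.99)/11700 = -2.0502e-03; σ = Eε = 71500 · -2.0502e-03 = -146.6 MPa.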